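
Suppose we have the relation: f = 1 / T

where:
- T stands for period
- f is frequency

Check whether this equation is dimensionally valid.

Yes

T (period) has dimensions [T].
f (frequency) has dimensions [T^-1].

Left side: [T^-1]
Right side: [T^-1]

Both sides have the same dimensions, so the equation is dimensionally consistent.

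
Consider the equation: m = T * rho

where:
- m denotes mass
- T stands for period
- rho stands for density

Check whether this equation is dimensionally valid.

No

m (mass) has dimensions [M].
T (period) has dimensions [T].
rho (density) has dimensions [L^-3 M].

Left side: [M]
Right side: [L^-3 M T]

The two sides have different dimensions, so the equation is NOT dimensionally consistent.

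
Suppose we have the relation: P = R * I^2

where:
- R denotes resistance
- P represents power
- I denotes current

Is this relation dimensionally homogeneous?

Yes

R (resistance) has dimensions [I^-2 L^2 M T^-3].
P (power) has dimensions [L^2 M T^-3].
I (current) has dimensions [I].

Left side: [L^2 M T^-3]
Right side: [L^2 M T^-3]

Both sides have the same dimensions, so the equation is dimensionally consistent.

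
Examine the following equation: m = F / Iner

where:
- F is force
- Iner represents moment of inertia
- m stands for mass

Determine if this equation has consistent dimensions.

No

F (force) has dimensions [L M T^-2].
Iner (moment of inertia) has dimensions [L^2 M].
m (mass) has dimensions [M].

Left side: [M]
Right side: [L^-1 T^-2]

The two sides have different dimensions, so the equation is NOT dimensionally consistent.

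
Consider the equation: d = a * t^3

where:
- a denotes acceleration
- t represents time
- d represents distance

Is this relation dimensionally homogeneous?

No

a (acceleration) has dimensions [L T^-2].
t (time) has dimensions [T].
d (distance) has dimensions [L].

Left side: [L]
Right side: [L T]

The two sides have different dimensions, so the equation is NOT dimensionally consistent.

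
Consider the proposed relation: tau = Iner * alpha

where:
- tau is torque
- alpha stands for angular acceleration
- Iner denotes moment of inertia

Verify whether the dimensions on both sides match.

Yes

tau (torque) has dimensions [L^2 M T^-2].
alpha (angular acceleration) has dimensions [T^-2].
Iner (moment of inertia) has dimensions [L^2 M].

Left side: [L^2 M T^-2]
Right side: [L^2 M T^-2]

Both sides have the same dimensions, so the equation is dimensionally consistent.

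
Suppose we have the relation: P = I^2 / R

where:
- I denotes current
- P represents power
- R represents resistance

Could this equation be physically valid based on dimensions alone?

No

I (current) has dimensions [I].
P (power) has dimensions [L^2 M T^-3].
R (resistance) has dimensions [I^-2 L^2 M T^-3].

Left side: [L^2 M T^-3]
Right side: [I^4 L^-2 M^-1 T^3]

The two sides have different dimensions, so the equation is NOT dimensionally consistent.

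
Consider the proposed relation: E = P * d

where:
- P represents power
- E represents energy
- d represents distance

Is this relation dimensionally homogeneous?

No

P (power) has dimensions [L^2 M T^-3].
E (energy) has dimensions [L^2 M T^-2].
d (distance) has dimensions [L].

Left side: [L^2 M T^-2]
Right side: [L^3 M T^-3]

The two sides have different dimensions, so the equation is NOT dimensionally consistent.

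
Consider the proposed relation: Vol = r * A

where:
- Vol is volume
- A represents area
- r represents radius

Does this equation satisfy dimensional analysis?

Yes

Vol (volume) has dimensions [L^3].
A (area) has dimensions [L^2].
r (radius) has dimensions [L].

Left side: [L^3]
Right side: [L^3]

Both sides have the same dimensions, so the equation is dimensionally consistent.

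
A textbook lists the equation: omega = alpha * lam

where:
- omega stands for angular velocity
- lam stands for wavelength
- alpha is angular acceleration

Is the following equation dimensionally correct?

No

omega (angular velocity) has dimensions [T^-1].
lam (wavelength) has dimensions [L].
alpha (angular acceleration) has dimensions [T^-2].

Left side: [T^-1]
Right side: [L T^-2]

The two sides have different dimensions, so the equation is NOT dimensionally consistent.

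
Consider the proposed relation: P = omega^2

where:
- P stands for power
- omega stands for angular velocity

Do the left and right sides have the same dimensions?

No

P (power) has dimensions [L^2 M T^-3].
omega (angular velocity) has dimensions [T^-1].

Left side: [L^2 M T^-3]
Right side: [T^-2]

The two sides have different dimensions, so the equation is NOT dimensionally consistent.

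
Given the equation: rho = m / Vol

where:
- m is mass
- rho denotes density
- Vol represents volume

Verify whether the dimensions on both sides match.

Yes

m (mass) has dimensions [M].
rho (density) has dimensions [L^-3 M].
Vol (volume) has dimensions [L^3].

Left side: [L^-3 M]
Right side: [L^-3 M]

Both sides have the same dimensions, so the equation is dimensionally consistent.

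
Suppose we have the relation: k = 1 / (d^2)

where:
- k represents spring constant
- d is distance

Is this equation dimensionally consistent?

No

k (spring constant) has dimensions [M T^-2].
d (distance) has dimensions [L].

Left side: [M T^-2]
Right side: [L^-2]

The two sides have different dimensions, so the equation is NOT dimensionally consistent.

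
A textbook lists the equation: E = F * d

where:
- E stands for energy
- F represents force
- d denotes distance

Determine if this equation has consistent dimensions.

Yes

E (energy) has dimensions [L^2 M T^-2].
F (force) has dimensions [L M T^-2].
d (distance) has dimensions [L].

Left side: [L^2 M T^-2]
Right side: [L^2 M T^-2]

Both sides have the same dimensions, so the equation is dimensionally consistent.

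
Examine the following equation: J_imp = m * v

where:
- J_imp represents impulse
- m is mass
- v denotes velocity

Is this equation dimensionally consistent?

Yes

J_imp (impulse) has dimensions [L M T^-1].
m (mass) has dimensions [M].
v (velocity) has dimensions [L T^-1].

Left side: [L M T^-1]
Right side: [L M T^-1]

Both sides have the same dimensions, so the equation is dimensionally consistent.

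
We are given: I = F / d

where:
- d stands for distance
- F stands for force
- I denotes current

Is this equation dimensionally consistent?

No

d (distance) has dimensions [L].
F (force) has dimensions [L M T^-2].
I (current) has dimensions [I].

Left side: [I]
Right side: [M T^-2]

The two sides have different dimensions, so the equation is NOT dimensionally consistent.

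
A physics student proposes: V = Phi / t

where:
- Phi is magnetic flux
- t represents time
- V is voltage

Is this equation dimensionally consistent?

Yes

Phi (magnetic flux) has dimensions [I^-1 L^2 M T^-2].
t (time) has dimensions [T].
V (voltage) has dimensions [I^-1 L^2 M T^-3].

Left side: [I^-1 L^2 M T^-3]
Right side: [I^-1 L^2 M T^-3]

Both sides have the same dimensions, so the equation is dimensionally consistent.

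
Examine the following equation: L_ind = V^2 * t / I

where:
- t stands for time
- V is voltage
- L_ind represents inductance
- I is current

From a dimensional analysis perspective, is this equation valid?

No

t (time) has dimensions [T].
V (voltage) has dimensions [I^-1 L^2 M T^-3].
L_ind (inductance) has dimensions [I^-2 L^2 M T^-2].
I (current) has dimensions [I].

Left side: [I^-2 L^2 M T^-2]
Right side: [I^-3 L^4 M^2 T^-5]

The two sides have different dimensions, so the equation is NOT dimensionally consistent.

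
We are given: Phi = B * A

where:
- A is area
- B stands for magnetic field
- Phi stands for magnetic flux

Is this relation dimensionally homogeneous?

Yes

A (area) has dimensions [L^2].
B (magnetic field) has dimensions [I^-1 M T^-2].
Phi (magnetic flux) has dimensions [I^-1 L^2 M T^-2].

Left side: [I^-1 L^2 M T^-2]
Right side: [I^-1 L^2 M T^-2]

Both sides have the same dimensions, so the equation is dimensionally consistent.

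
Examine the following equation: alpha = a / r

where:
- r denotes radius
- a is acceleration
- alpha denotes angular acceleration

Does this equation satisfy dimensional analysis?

Yes

r (radius) has dimensions [L].
a (acceleration) has dimensions [L T^-2].
alpha (angular acceleration) has dimensions [T^-2].

Left side: [T^-2]
Right side: [T^-2]

Both sides have the same dimensions, so the equation is dimensionally consistent.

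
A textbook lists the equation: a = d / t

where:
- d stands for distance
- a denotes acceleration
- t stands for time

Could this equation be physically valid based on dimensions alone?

No

d (distance) has dimensions [L].
a (acceleration) has dimensions [L T^-2].
t (time) has dimensions [T].

Left side: [L T^-2]
Right side: [L T^-1]

The two sides have different dimensions, so the equation is NOT dimensionally consistent.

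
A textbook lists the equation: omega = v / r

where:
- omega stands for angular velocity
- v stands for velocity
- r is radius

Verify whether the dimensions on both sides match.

Yes

omega (angular velocity) has dimensions [T^-1].
v (velocity) has dimensions [L T^-1].
r (radius) has dimensions [L].

Left side: [T^-1]
Right side: [T^-1]

Both sides have the same dimensions, so the equation is dimensionally consistent.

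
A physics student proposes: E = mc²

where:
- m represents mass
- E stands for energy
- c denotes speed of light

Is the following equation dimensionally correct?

Yes

m (mass) has dimensions [M].
E (energy) has dimensions [L^2 M T^-2].
c (speed of light) has dimensions [L T^-1].

Left side: [L^2 M T^-2]
Right side: [L^2 M T^-2]

Both sides have the same dimensions, so the equation is dimensionally consistent.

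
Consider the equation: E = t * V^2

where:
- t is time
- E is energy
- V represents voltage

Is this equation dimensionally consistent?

No

t (time) has dimensions [T].
E (energy) has dimensions [L^2 M T^-2].
V (voltage) has dimensions [I^-1 L^2 M T^-3].

Left side: [L^2 M T^-2]
Right side: [I^-2 L^4 M^2 T^-5]

The two sides have different dimensions, so the equation is NOT dimensionally consistent.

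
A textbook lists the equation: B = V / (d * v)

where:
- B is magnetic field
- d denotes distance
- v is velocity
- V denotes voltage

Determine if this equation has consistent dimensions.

Yes

B (magnetic field) has dimensions [I^-1 M T^-2].
d (distance) has dimensions [L].
v (velocity) has dimensions [L T^-1].
V (voltage) has dimensions [I^-1 L^2 M T^-3].

Left side: [I^-1 M T^-2]
Right side: [I^-1 M T^-2]

Both sides have the same dimensions, so the equation is dimensionally consistent.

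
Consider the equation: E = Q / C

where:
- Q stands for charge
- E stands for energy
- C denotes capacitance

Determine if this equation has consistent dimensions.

No

Q (charge) has dimensions [I T].
E (energy) has dimensions [L^2 M T^-2].
C (capacitance) has dimensions [I^2 L^-2 M^-1 T^4].

Left side: [L^2 M T^-2]
Right side: [I^-1 L^2 M T^-3]

The two sides have different dimensions, so the equation is NOT dimensionally consistent.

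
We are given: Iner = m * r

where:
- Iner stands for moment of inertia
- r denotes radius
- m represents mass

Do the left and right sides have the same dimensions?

No

Iner (moment of inertia) has dimensions [L^2 M].
r (radius) has dimensions [L].
m (mass) has dimensions [M].

Left side: [L^2 M]
Right side: [L M]

The two sides have different dimensions, so the equation is NOT dimensionally consistent.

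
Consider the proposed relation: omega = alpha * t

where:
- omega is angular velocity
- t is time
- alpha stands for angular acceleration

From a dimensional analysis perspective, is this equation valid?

Yes

omega (angular velocity) has dimensions [T^-1].
t (time) has dimensions [T].
alpha (angular acceleration) has dimensions [T^-2].

Left side: [T^-1]
Right side: [T^-1]

Both sides have the same dimensions, so the equation is dimensionally consistent.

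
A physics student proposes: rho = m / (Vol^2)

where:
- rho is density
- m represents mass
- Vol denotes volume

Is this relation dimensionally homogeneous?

No

rho (density) has dimensions [L^-3 M].
m (mass) has dimensions [M].
Vol (volume) has dimensions [L^3].

Left side: [L^-3 M]
Right side: [L^-6 M]

The two sides have different dimensions, so the equation is NOT dimensionally consistent.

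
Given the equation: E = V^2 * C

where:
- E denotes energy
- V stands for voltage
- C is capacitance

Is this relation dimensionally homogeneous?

Yes

E (energy) has dimensions [L^2 M T^-2].
V (voltage) has dimensions [I^-1 L^2 M T^-3].
C (capacitance) has dimensions [I^2 L^-2 M^-1 T^4].

Left side: [L^2 M T^-2]
Right side: [L^2 M T^-2]

Both sides have the same dimensions, so the equation is dimensionally consistent.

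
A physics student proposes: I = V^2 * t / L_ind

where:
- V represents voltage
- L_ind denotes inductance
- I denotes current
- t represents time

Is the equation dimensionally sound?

No

V (voltage) has dimensions [I^-1 L^2 M T^-3].
L_ind (inductance) has dimensions [I^-2 L^2 M T^-2].
I (current) has dimensions [I].
t (time) has dimensions [T].

Left side: [I]
Right side: [L^2 M T^-3]

The two sides have different dimensions, so the equation is NOT dimensionally consistent.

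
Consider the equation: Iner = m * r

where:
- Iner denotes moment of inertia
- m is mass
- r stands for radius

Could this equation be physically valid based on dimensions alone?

No

Iner (moment of inertia) has dimensions [L^2 M].
m (mass) has dimensions [M].
r (radius) has dimensions [L].

Left side: [L^2 M]
Right side: [L M]

The two sides have different dimensions, so the equation is NOT dimensionally consistent.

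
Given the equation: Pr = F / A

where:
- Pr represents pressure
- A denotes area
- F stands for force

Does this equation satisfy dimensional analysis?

Yes

Pr (pressure) has dimensions [L^-1 M T^-2].
A (area) has dimensions [L^2].
F (force) has dimensions [L M T^-2].

Left side: [L^-1 M T^-2]
Right side: [L^-1 M T^-2]

Both sides have the same dimensions, so the equation is dimensionally consistent.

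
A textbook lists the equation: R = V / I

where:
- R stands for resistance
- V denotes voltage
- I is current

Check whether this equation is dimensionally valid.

Yes

R (resistance) has dimensions [I^-2 L^2 M T^-3].
V (voltage) has dimensions [I^-1 L^2 M T^-3].
I (current) has dimensions [I].

Left side: [I^-2 L^2 M T^-3]
Right side: [I^-2 L^2 M T^-3]

Both sides have the same dimensions, so the equation is dimensionally consistent.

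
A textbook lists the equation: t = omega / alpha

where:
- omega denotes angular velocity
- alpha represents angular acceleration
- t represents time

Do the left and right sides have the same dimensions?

Yes

omega (angular velocity) has dimensions [T^-1].
alpha (angular acceleration) has dimensions [T^-2].
t (time) has dimensions [T].

Left side: [T]
Right side: [T]

Both sides have the same dimensions, so the equation is dimensionally consistent.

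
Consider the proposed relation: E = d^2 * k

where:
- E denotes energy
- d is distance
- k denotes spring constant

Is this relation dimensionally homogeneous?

Yes

E (energy) has dimensions [L^2 M T^-2].
d (distance) has dimensions [L].
k (spring constant) has dimensions [M T^-2].

Left side: [L^2 M T^-2]
Right side: [L^2 M T^-2]

Both sides have the same dimensions, so the equation is dimensionally consistent.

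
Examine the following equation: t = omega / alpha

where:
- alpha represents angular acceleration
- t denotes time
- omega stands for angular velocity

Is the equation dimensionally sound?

Yes

alpha (angular acceleration) has dimensions [T^-2].
t (time) has dimensions [T].
omega (angular velocity) has dimensions [T^-1].

Left side: [T]
Right side: [T]

Both sides have the same dimensions, so the equation is dimensionally consistent.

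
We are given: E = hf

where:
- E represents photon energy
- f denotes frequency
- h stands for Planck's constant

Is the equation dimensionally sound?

Yes

E (photon energy) has dimensions [L^2 M T^-2].
f (frequency) has dimensions [T^-1].
h (Planck's constant) has dimensions [L^2 M T^-1].

Left side: [L^2 M T^-2]
Right side: [L^2 M T^-2]

Both sides have the same dimensions, so the equation is dimensionally consistent.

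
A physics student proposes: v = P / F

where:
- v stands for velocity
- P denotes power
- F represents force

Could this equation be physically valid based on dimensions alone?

Yes

v (velocity) has dimensions [L T^-1].
P (power) has dimensions [L^2 M T^-3].
F (force) has dimensions [L M T^-2].

Left side: [L T^-1]
Right side: [L T^-1]

Both sides have the same dimensions, so the equation is dimensionally consistent.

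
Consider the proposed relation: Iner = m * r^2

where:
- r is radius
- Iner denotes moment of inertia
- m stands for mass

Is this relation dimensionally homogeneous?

Yes

r (radius) has dimensions [L].
Iner (moment of inertia) has dimensions [L^2 M].
m (mass) has dimensions [M].

Left side: [L^2 M]
Right side: [L^2 M]

Both sides have the same dimensions, so the equation is dimensionally consistent.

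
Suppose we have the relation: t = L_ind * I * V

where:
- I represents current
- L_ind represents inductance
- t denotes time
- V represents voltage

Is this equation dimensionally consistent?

No

I (current) has dimensions [I].
L_ind (inductance) has dimensions [I^-2 L^2 M T^-2].
t (time) has dimensions [T].
V (voltage) has dimensions [I^-1 L^2 M T^-3].

Left side: [T]
Right side: [I^-2 L^4 M^2 T^-5]

The two sides have different dimensions, so the equation is NOT dimensionally consistent.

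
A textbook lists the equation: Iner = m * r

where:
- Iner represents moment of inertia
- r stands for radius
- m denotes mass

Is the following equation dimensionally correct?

No

Iner (moment of inertia) has dimensions [L^2 M].
r (radius) has dimensions [L].
m (mass) has dimensions [M].

Left side: [L^2 M]
Right side: [L M]

The two sides have different dimensions, so the equation is NOT dimensionally consistent.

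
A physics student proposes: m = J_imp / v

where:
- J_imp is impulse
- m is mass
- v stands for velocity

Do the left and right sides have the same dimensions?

Yes

J_imp (impulse) has dimensions [L M T^-1].
m (mass) has dimensions [M].
v (velocity) has dimensions [L T^-1].

Left side: [M]
Right side: [M]

Both sides have the same dimensions, so the equation is dimensionally consistent.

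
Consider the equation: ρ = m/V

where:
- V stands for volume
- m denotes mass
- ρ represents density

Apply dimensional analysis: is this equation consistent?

Yes

V (volume) has dimensions [L^3].
m (mass) has dimensions [M].
ρ (density) has dimensions [L^-3 M].

Left side: [L^-3 M]
Right side: [L^-3 M]

Both sides have the same dimensions, so the equation is dimensionally consistent.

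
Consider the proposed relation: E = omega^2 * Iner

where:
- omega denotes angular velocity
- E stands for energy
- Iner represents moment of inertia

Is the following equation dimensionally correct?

Yes

omega (angular velocity) has dimensions [T^-1].
E (energy) has dimensions [L^2 M T^-2].
Iner (moment of inertia) has dimensions [L^2 M].

Left side: [L^2 M T^-2]
Right side: [L^2 M T^-2]

Both sides have the same dimensions, so the equation is dimensionally consistent.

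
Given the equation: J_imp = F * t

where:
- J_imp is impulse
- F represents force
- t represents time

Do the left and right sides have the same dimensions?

Yes

J_imp (impulse) has dimensions [L M T^-1].
F (force) has dimensions [L M T^-2].
t (time) has dimensions [T].

Left side: [L M T^-1]
Right side: [L M T^-1]

Both sides have the same dimensions, so the equation is dimensionally consistent.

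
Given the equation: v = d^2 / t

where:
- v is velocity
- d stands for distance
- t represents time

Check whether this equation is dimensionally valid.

No

v (velocity) has dimensions [L T^-1].
d (distance) has dimensions [L].
t (time) has dimensions [T].

Left side: [L T^-1]
Right side: [L^2 T^-1]

The two sides have different dimensions, so the equation is NOT dimensionally consistent.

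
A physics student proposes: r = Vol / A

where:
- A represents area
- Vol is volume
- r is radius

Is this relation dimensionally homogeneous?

Yes

A (area) has dimensions [L^2].
Vol (volume) has dimensions [L^3].
r (radius) has dimensions [L].

Left side: [L]
Right side: [L]

Both sides have the same dimensions, so the equation is dimensionally consistent.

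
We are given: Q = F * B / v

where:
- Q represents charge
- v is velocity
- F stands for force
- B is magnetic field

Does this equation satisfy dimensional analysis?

No

Q (charge) has dimensions [I T].
v (velocity) has dimensions [L T^-1].
F (force) has dimensions [L M T^-2].
B (magnetic field) has dimensions [I^-1 M T^-2].

Left side: [I T]
Right side: [I^-1 M^2 T^-3]

The two sides have different dimensions, so the equation is NOT dimensionally consistent.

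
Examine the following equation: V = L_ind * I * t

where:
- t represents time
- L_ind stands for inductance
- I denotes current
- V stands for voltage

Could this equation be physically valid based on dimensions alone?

No

t (time) has dimensions [T].
L_ind (inductance) has dimensions [I^-2 L^2 M T^-2].
I (current) has dimensions [I].
V (voltage) has dimensions [I^-1 L^2 M T^-3].

Left side: [I^-1 L^2 M T^-3]
Right side: [I^-1 L^2 M T^-1]

The two sides have different dimensions, so the equation is NOT dimensionally consistent.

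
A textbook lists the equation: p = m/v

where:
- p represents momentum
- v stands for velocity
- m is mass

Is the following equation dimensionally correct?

No

p (momentum) has dimensions [L M T^-1].
v (velocity) has dimensions [L T^-1].
m (mass) has dimensions [M].

Left side: [L M T^-1]
Right side: [L^-1 M T]

The two sides have different dimensions, so the equation is NOT dimensionally consistent.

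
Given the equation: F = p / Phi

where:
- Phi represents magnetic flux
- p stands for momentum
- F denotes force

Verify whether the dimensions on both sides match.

No

Phi (magnetic flux) has dimensions [I^-1 L^2 M T^-2].
p (momentum) has dimensions [L M T^-1].
F (force) has dimensions [L M T^-2].

Left side: [L M T^-2]
Right side: [I L^-1 T]

The two sides have different dimensions, so the equation is NOT dimensionally consistent.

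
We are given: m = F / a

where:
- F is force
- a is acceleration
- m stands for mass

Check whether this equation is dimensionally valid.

Yes

F (force) has dimensions [L M T^-2].
a (acceleration) has dimensions [L T^-2].
m (mass) has dimensions [M].

Left side: [M]
Right side: [M]

Both sides have the same dimensions, so the equation is dimensionally consistent.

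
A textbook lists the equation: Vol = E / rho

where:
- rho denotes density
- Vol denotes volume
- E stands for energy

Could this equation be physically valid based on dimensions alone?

No

rho (density) has dimensions [L^-3 M].
Vol (volume) has dimensions [L^3].
E (energy) has dimensions [L^2 M T^-2].

Left side: [L^3]
Right side: [L^5 T^-2]

The two sides have different dimensions, so the equation is NOT dimensionally consistent.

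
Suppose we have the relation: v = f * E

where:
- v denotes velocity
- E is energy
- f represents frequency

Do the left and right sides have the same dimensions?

No

v (velocity) has dimensions [L T^-1].
E (energy) has dimensions [L^2 M T^-2].
f (frequency) has dimensions [T^-1].

Left side: [L T^-1]
Right side: [L^2 M T^-3]

The two sides have different dimensions, so the equation is NOT dimensionally consistent.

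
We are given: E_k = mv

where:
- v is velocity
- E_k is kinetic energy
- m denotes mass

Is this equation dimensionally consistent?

No

v (velocity) has dimensions [L T^-1].
E_k (kinetic energy) has dimensions [L^2 M T^-2].
m (mass) has dimensions [M].

Left side: [L^2 M T^-2]
Right side: [L M T^-1]

The two sides have different dimensions, so the equation is NOT dimensionally consistent.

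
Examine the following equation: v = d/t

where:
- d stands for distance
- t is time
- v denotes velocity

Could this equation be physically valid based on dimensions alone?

Yes

d (distance) has dimensions [L].
t (time) has dimensions [T].
v (velocity) has dimensions [L T^-1].

Left side: [L T^-1]
Right side: [L T^-1]

Both sides have the same dimensions, so the equation is dimensionally consistent.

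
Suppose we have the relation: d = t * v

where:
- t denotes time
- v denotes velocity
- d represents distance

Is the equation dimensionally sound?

Yes

t (time) has dimensions [T].
v (velocity) has dimensions [L T^-1].
d (distance) has dimensions [L].

Left side: [L]
Right side: [L]

Both sides have the same dimensions, so the equation is dimensionally consistent.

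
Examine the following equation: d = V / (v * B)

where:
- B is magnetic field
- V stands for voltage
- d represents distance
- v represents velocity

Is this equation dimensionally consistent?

Yes

B (magnetic field) has dimensions [I^-1 M T^-2].
V (voltage) has dimensions [I^-1 L^2 M T^-3].
d (distance) has dimensions [L].
v (velocity) has dimensions [L T^-1].

Left side: [L]
Right side: [L]

Both sides have the same dimensions, so the equation is dimensionally consistent.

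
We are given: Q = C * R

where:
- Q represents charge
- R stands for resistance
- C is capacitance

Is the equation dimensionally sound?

No

Q (charge) has dimensions [I T].
R (resistance) has dimensions [I^-2 L^2 M T^-3].
C (capacitance) has dimensions [I^2 L^-2 M^-1 T^4].

Left side: [I T]
Right side: [T]

The two sides have different dimensions, so the equation is NOT dimensionally consistent.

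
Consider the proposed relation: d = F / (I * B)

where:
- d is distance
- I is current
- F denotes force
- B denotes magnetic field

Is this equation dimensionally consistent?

Yes

d (distance) has dimensions [L].
I (current) has dimensions [I].
F (force) has dimensions [L M T^-2].
B (magnetic field) has dimensions [I^-1 M T^-2].

Left side: [L]
Right side: [L]

Both sides have the same dimensions, so the equation is dimensionally consistent.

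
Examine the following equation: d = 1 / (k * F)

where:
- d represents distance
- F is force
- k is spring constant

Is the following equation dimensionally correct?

No

d (distance) has dimensions [L].
F (force) has dimensions [L M T^-2].
k (spring constant) has dimensions [M T^-2].

Left side: [L]
Right side: [L^-1 M^-2 T^4]

The two sides have different dimensions, so the equation is NOT dimensionally consistent.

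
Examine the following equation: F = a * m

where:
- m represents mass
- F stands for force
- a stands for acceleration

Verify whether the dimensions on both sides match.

Yes

m (mass) has dimensions [M].
F (force) has dimensions [L M T^-2].
a (acceleration) has dimensions [L T^-2].

Left side: [L M T^-2]
Right side: [L M T^-2]

Both sides have the same dimensions, so the equation is dimensionally consistent.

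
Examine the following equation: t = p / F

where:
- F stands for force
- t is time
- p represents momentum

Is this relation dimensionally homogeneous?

Yes

F (force) has dimensions [L M T^-2].
t (time) has dimensions [T].
p (momentum) has dimensions [L M T^-1].

Left side: [T]
Right side: [T]

Both sides have the same dimensions, so the equation is dimensionally consistent.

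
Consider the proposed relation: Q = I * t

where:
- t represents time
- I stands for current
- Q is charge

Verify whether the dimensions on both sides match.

Yes

t (time) has dimensions [T].
I (current) has dimensions [I].
Q (charge) has dimensions [I T].

Left side: [I T]
Right side: [I T]

Both sides have the same dimensions, so the equation is dimensionally consistent.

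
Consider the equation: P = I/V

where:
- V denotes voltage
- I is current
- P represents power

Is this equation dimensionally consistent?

No

V (voltage) has dimensions [I^-1 L^2 M T^-3].
I (current) has dimensions [I].
P (power) has dimensions [L^2 M T^-3].

Left side: [L^2 M T^-3]
Right side: [I^2 L^-2 M^-1 T^3]

The two sides have different dimensions, so the equation is NOT dimensionally consistent.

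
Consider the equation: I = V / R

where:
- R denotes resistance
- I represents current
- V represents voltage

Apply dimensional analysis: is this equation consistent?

Yes

R (resistance) has dimensions [I^-2 L^2 M T^-3].
I (current) has dimensions [I].
V (voltage) has dimensions [I^-1 L^2 M T^-3].

Left side: [I]
Right side: [I]

Both sides have the same dimensions, so the equation is dimensionally consistent.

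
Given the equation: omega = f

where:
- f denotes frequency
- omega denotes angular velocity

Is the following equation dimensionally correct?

Yes

f (frequency) has dimensions [T^-1].
omega (angular velocity) has dimensions [T^-1].

Left side: [T^-1]
Right side: [T^-1]

Both sides have the same dimensions, so the equation is dimensionally consistent.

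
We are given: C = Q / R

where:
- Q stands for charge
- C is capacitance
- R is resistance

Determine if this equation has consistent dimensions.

No

Q (charge) has dimensions [I T].
C (capacitance) has dimensions [I^2 L^-2 M^-1 T^4].
R (resistance) has dimensions [I^-2 L^2 M T^-3].

Left side: [I^2 L^-2 M^-1 T^4]
Right side: [I^3 L^-2 M^-1 T^4]

The two sides have different dimensions, so the equation is NOT dimensionally consistent.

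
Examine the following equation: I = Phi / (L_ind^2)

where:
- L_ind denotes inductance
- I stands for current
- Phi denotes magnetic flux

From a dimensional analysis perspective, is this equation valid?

No

L_ind (inductance) has dimensions [I^-2 L^2 M T^-2].
I (current) has dimensions [I].
Phi (magnetic flux) has dimensions [I^-1 L^2 M T^-2].

Left side: [I]
Right side: [I^3 L^-2 M^-1 T^2]

The two sides have different dimensions, so the equation is NOT dimensionally consistent.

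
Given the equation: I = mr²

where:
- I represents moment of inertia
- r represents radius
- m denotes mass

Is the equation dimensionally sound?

Yes

I (moment of inertia) has dimensions [L^2 M].
r (radius) has dimensions [L].
m (mass) has dimensions [M].

Left side: [L^2 M]
Right side: [L^2 M]

Both sides have the same dimensions, so the equation is dimensionally consistent.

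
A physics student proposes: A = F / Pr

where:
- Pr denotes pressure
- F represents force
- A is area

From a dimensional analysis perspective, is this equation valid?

Yes

Pr (pressure) has dimensions [L^-1 M T^-2].
F (force) has dimensions [L M T^-2].
A (area) has dimensions [L^2].

Left side: [L^2]
Right side: [L^2]

Both sides have the same dimensions, so the equation is dimensionally consistent.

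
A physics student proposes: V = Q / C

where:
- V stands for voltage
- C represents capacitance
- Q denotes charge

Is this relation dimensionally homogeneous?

Yes

V (voltage) has dimensions [I^-1 L^2 M T^-3].
C (capacitance) has dimensions [I^2 L^-2 M^-1 T^4].
Q (charge) has dimensions [I T].

Left side: [I^-1 L^2 M T^-3]
Right side: [I^-1 L^2 M T^-3]

Both sides have the same dimensions, so the equation is dimensionally consistent.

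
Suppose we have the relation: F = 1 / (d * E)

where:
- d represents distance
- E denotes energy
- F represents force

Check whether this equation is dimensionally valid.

No

d (distance) has dimensions [L].
E (energy) has dimensions [L^2 M T^-2].
F (force) has dimensions [L M T^-2].

Left side: [L M T^-2]
Right side: [L^-3 M^-1 T^2]

The two sides have different dimensions, so the equation is NOT dimensionally consistent.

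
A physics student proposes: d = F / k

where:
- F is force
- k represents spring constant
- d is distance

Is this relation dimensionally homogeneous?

Yes

F (force) has dimensions [L M T^-2].
k (spring constant) has dimensions [M T^-2].
d (distance) has dimensions [L].

Left side: [L]
Right side: [L]

Both sides have the same dimensions, so the equation is dimensionally consistent.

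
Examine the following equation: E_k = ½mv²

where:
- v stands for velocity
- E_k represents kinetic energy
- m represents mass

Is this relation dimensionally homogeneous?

Yes

v (velocity) has dimensions [L T^-1].
E_k (kinetic energy) has dimensions [L^2 M T^-2].
m (mass) has dimensions [M].

Left side: [L^2 M T^-2]
Right side: [L^2 M T^-2]

Both sides have the same dimensions, so the equation is dimensionally consistent.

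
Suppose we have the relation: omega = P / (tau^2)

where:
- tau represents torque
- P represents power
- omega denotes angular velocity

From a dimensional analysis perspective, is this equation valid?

No

tau (torque) has dimensions [L^2 M T^-2].
P (power) has dimensions [L^2 M T^-3].
omega (angular velocity) has dimensions [T^-1].

Left side: [T^-1]
Right side: [L^-2 M^-1 T]

The two sides have different dimensions, so the equation is NOT dimensionally consistent.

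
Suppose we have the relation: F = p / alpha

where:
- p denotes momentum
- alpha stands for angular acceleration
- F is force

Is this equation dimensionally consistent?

No

p (momentum) has dimensions [L M T^-1].
alpha (angular acceleration) has dimensions [T^-2].
F (force) has dimensions [L M T^-2].

Left side: [L M T^-2]
Right side: [L M T]

The two sides have different dimensions, so the equation is NOT dimensionally consistent.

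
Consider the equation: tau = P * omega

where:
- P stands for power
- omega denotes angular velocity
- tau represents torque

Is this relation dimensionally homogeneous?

No

P (power) has dimensions [L^2 M T^-3].
omega (angular velocity) has dimensions [T^-1].
tau (torque) has dimensions [L^2 M T^-2].

Left side: [L^2 M T^-2]
Right side: [L^2 M T^-4]

The two sides have different dimensions, so the equation is NOT dimensionally consistent.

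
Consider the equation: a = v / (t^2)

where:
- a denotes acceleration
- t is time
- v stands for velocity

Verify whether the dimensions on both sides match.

No

a (acceleration) has dimensions [L T^-2].
t (time) has dimensions [T].
v (velocity) has dimensions [L T^-1].

Left side: [L T^-2]
Right side: [L T^-3]

The two sides have different dimensions, so the equation is NOT dimensionally consistent.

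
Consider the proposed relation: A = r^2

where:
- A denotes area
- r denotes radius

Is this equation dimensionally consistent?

Yes

A (area) has dimensions [L^2].
r (radius) has dimensions [L].

Left side: [L^2]
Right side: [L^2]

Both sides have the same dimensions, so the equation is dimensionally consistent.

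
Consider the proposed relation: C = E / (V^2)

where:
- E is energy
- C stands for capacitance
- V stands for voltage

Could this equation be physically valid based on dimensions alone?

Yes

E (energy) has dimensions [L^2 M T^-2].
C (capacitance) has dimensions [I^2 L^-2 M^-1 T^4].
V (voltage) has dimensions [I^-1 L^2 M T^-3].

Left side: [I^2 L^-2 M^-1 T^4]
Right side: [I^2 L^-2 M^-1 T^4]

Both sides have the same dimensions, so the equation is dimensionally consistent.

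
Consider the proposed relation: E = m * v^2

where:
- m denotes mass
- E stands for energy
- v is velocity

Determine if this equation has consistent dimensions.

Yes

m (mass) has dimensions [M].
E (energy) has dimensions [L^2 M T^-2].
v (velocity) has dimensions [L T^-1].

Left side: [L^2 M T^-2]
Right side: [L^2 M T^-2]

Both sides have the same dimensions, so the equation is dimensionally consistent.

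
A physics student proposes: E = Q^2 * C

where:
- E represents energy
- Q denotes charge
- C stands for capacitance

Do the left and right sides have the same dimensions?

No

E (energy) has dimensions [L^2 M T^-2].
Q (charge) has dimensions [I T].
C (capacitance) has dimensions [I^2 L^-2 M^-1 T^4].

Left side: [L^2 M T^-2]
Right side: [I^4 L^-2 M^-1 T^6]

The two sides have different dimensions, so the equation is NOT dimensionally consistent.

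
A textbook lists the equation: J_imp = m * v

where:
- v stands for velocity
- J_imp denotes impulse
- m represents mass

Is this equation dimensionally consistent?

Yes

v (velocity) has dimensions [L T^-1].
J_imp (impulse) has dimensions [L M T^-1].
m (mass) has dimensions [M].

Left side: [L M T^-1]
Right side: [L M T^-1]

Both sides have the same dimensions, so the equation is dimensionally consistent.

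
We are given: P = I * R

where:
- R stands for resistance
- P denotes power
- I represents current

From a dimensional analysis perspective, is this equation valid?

No

R (resistance) has dimensions [I^-2 L^2 M T^-3].
P (power) has dimensions [L^2 M T^-3].
I (current) has dimensions [I].

Left side: [L^2 M T^-3]
Right side: [I^-1 L^2 M T^-3]

The two sides have different dimensions, so the equation is NOT dimensionally consistent.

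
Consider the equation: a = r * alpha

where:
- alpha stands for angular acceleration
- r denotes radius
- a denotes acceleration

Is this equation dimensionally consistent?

Yes

alpha (angular acceleration) has dimensions [T^-2].
r (radius) has dimensions [L].
a (acceleration) has dimensions [L T^-2].

Left side: [L T^-2]
Right side: [L T^-2]

Both sides have the same dimensions, so the equation is dimensionally consistent.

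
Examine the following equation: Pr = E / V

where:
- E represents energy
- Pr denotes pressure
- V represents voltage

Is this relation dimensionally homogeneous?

No

E (energy) has dimensions [L^2 M T^-2].
Pr (pressure) has dimensions [L^-1 M T^-2].
V (voltage) has dimensions [I^-1 L^2 M T^-3].

Left side: [L^-1 M T^-2]
Right side: [I T]

The two sides have different dimensions, so the equation is NOT dimensionally consistent.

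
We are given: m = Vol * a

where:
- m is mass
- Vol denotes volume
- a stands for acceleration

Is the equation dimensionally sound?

No

m (mass) has dimensions [M].
Vol (volume) has dimensions [L^3].
a (acceleration) has dimensions [L T^-2].

Left side: [M]
Right side: [L^4 T^-2]

The two sides have different dimensions, so the equation is NOT dimensionally consistent.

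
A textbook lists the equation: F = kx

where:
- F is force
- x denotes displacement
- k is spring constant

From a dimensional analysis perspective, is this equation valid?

Yes

F (force) has dimensions [L M T^-2].
x (displacement) has dimensions [L].
k (spring constant) has dimensions [M T^-2].

Left side: [L M T^-2]
Right side: [L M T^-2]

Both sides have the same dimensions, so the equation is dimensionally consistent.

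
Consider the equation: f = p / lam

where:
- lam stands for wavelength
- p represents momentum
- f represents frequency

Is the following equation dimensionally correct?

No

lam (wavelength) has dimensions [L].
p (momentum) has dimensions [L M T^-1].
f (frequency) has dimensions [T^-1].

Left side: [T^-1]
Right side: [M T^-1]

The two sides have different dimensions, so the equation is NOT dimensionally consistent.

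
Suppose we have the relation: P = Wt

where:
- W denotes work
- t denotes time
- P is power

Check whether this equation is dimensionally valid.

No

W (work) has dimensions [L^2 M T^-2].
t (time) has dimensions [T].
P (power) has dimensions [L^2 M T^-3].

Left side: [L^2 M T^-3]
Right side: [L^2 M T^-1]

The two sides have different dimensions, so the equation is NOT dimensionally consistent.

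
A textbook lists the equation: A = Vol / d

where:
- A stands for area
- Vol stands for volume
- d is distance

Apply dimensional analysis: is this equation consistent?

Yes

A (area) has dimensions [L^2].
Vol (volume) has dimensions [L^3].
d (distance) has dimensions [L].

Left side: [L^2]
Right side: [L^2]

Both sides have the same dimensions, so the equation is dimensionally consistent.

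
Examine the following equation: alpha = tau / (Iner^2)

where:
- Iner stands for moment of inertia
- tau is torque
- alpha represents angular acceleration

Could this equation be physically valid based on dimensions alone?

No

Iner (moment of inertia) has dimensions [L^2 M].
tau (torque) has dimensions [L^2 M T^-2].
alpha (angular acceleration) has dimensions [T^-2].

Left side: [T^-2]
Right side: [L^-2 M^-1 T^-2]

The two sides have different dimensions, so the equation is NOT dimensionally consistent.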